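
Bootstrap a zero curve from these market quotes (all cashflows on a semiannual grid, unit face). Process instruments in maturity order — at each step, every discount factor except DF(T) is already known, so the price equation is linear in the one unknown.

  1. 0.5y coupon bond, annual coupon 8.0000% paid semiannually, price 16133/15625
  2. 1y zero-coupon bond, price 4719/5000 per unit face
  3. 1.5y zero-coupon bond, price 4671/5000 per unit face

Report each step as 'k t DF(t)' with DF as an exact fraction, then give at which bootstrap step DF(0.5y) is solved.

1 1/2 1241/1250
2 1 4719/5000
3 3/2 4671/5000
DF(0.5y) is solved at step 1

step 1 [0.5y] bond c/2=1/25: DF=(16133/15625 − 1/25·(0))/(1+1/25) = 1241/1250 ≈ 0.992800
step 2 [1y] zero: DF = P = 4719/5000 ≈ 0.943800
step 3 [1.5y] zero: DF = P = 4671/5000 ≈ 0.934200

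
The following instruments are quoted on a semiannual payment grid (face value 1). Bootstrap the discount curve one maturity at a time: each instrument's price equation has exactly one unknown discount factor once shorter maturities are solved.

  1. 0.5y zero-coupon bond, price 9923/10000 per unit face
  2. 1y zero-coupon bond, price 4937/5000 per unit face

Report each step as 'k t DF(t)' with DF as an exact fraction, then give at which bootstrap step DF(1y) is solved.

1 1/2 9923/10000
2 1 4937/5000
DF(1y) is solved at step 2

step 1 [0.5y] zero: DF = P = 9923/10000 ≈ 0.992300
step 2 [1y] zero: DF = P = 4937/5000 ≈ 0.987400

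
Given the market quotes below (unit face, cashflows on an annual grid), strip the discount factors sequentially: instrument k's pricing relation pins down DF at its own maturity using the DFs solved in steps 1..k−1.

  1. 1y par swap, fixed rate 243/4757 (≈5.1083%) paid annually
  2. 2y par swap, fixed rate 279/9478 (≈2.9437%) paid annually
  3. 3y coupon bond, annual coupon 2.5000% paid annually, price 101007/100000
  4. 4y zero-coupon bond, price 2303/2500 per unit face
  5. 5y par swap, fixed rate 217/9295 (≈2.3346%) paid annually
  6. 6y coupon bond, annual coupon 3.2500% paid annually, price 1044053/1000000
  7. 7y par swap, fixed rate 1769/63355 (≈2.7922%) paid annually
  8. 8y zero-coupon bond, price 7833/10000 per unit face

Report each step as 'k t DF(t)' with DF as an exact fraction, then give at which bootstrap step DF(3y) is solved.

step 1 [1y] swap r/1=243/4757: DF=(1 − 243/4757·(0))/(1+243/4757) = 4757/5000 ≈ 0.951400
step 2 [2y] swap r/1=279/9478: DF=(1 − 279/9478·(0.951400))/(1+279/9478) = 4721/5000 ≈ 0.944200
step 3 [3y] bond c/1=1/40: DF=(101007/100000 − 1/40·(0.951400+0.944200))/(1+1/40) = 587/625 ≈ 0.939200
step 4 [4y] zero: DF = P = 2303/2500 ≈ 0.921200
step 5 [5y] swap r/1=217/9295: DF=(1 − 217/9295·(0.951400+0.944200+0.939200+0.921200))/(1+217/9295) = 1783/2000 ≈ 0.891500
step 6 [6y] bond c/1=13/400: DF=(1044053/1000000 − 13/400·(0.951400+0.944200+0.939200+0.921200+0.891500))/(1+13/400) = 8649/10000 ≈ 0.864900
step 7 [7y] swap r/1=1769/63355: DF=(1 − 1769/63355·(0.951400+0.944200+0.939200+0.921200+0.891500+0.864900))/(1+1769/63355) = 8231/10000 ≈ 0.823100
step 8 [8y] zero: DF = P = 7833/10000 ≈ 0.783300

1 1 4757/5000
2 2 4721/5000
3 3 587/625
4 4 2303/2500
5 5 1783/2000
6 6 8649/10000
7 7 8231/10000
8 8 7833/10000
DF(3y) is solved at step 3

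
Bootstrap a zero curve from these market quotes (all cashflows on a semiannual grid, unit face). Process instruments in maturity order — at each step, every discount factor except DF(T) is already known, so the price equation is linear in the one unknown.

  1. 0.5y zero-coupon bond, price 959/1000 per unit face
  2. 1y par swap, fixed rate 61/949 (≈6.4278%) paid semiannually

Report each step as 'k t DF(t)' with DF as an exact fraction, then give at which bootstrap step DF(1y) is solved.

1 1/2 959/1000
2 1 939/1000
DF(1y) is solved at step 2

step 1 [0.5y] zero: DF = P = 959/1000 ≈ 0.959000
step 2 [1y] swap r/2=61/1898: DF=(1 − 61/1898·(0.959000))/(1+61/1898) = 939/1000 ≈ 0.939000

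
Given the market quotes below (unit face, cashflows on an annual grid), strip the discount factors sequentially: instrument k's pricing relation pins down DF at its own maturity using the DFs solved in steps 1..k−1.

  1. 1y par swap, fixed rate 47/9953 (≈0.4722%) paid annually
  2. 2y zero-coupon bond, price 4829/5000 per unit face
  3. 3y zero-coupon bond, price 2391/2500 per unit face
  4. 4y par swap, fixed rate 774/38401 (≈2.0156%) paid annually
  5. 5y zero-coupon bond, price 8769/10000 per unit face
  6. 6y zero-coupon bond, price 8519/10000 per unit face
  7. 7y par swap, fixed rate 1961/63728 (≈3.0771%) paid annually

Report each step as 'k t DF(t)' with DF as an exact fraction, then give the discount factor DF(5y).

1 1 9953/10000
2 2 4829/5000
3 3 2391/2500
4 4 4613/5000
5 5 8769/10000
6 6 8519/10000
7 7 8039/10000
DF(5y) = 8769/10000 ≈ 0.876900

step 1 [1y] swap r/1=47/9953: DF=(1 − 47/9953·(0))/(1+47/9953) = 9953/10000 ≈ 0.995300
step 2 [2y] zero: DF = P = 4829/5000 ≈ 0.965800
step 3 [3y] zero: DF = P = 2391/2500 ≈ 0.956400
step 4 [4y] swap r/1=774/38401: DF=(1 − 774/38401·(0.995300+0.965800+0.956400))/(1+774/38401) = 4613/5000 ≈ 0.922600
step 5 [5y] zero: DF = P = 8769/10000 ≈ 0.876900
step 6 [6y] zero: DF = P = 8519/10000 ≈ 0.851900
step 7 [7y] swap r/1=1961/63728: DF=(1 − 1961/63728·(0.995300+0.965800+0.956400+0.922600+0.876900+0.851900))/(1+1961/63728) = 8039/10000 ≈ 0.803900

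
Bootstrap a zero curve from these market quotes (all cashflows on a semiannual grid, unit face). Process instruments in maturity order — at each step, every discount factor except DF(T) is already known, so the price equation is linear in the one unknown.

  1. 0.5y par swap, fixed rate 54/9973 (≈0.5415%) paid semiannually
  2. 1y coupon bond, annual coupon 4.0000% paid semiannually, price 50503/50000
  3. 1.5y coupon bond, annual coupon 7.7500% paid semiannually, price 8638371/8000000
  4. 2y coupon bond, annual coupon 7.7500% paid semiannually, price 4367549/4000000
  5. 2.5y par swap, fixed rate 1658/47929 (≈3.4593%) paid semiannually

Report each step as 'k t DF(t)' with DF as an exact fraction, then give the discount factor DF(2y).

step 1 [0.5y] swap r/2=27/9973: DF=(1 − 27/9973·(0))/(1+27/9973) = 9973/10000 ≈ 0.997300
step 2 [1y] bond c/2=1/50: DF=(50503/50000 − 1/50·(0.997300))/(1+1/50) = 9707/10000 ≈ 0.970700
step 3 [1.5y] bond c/2=31/800: DF=(8638371/8000000 − 31/800·(0.997300+0.970700))/(1+31/800) = 9661/10000 ≈ 0.966100
step 4 [2y] bond c/2=31/800: DF=(4367549/4000000 − 31/800·(0.997300+0.970700+0.966100))/(1+31/800) = 9417/10000 ≈ 0.941700
step 5 [2.5y] swap r/2=829/47929: DF=(1 − 829/47929·(0.997300+0.970700+0.966100+0.941700))/(1+829/47929) = 9171/10000 ≈ 0.917100

1 1/2 9973/10000
2 1 9707/10000
3 3/2 9661/10000
4 2 9417/10000
5 5/2 9171/10000
DF(2y) = 9417/10000 ≈ 0.941700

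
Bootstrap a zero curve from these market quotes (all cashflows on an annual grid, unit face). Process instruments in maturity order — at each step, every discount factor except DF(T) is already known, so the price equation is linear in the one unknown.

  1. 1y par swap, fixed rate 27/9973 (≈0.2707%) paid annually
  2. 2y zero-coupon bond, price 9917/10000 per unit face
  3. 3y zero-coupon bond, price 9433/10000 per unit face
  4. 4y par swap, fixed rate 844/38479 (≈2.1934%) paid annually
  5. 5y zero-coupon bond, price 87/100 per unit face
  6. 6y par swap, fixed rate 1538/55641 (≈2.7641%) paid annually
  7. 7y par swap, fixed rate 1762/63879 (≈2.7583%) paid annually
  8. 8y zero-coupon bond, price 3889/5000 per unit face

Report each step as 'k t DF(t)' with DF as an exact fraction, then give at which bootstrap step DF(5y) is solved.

1 1 9973/10000
2 2 9917/10000
3 3 9433/10000
4 4 2289/2500
5 5 87/100
6 6 4231/5000
7 7 4119/5000
8 8 3889/5000
DF(5y) is solved at step 5

step 1 [1y] swap r/1=27/9973: DF=(1 − 27/9973·(0))/(1+27/9973) = 9973/10000 ≈ 0.997300
step 2 [2y] zero: DF = P = 9917/10000 ≈ 0.991700
step 3 [3y] zero: DF = P = 9433/10000 ≈ 0.943300
step 4 [4y] swap r/1=844/38479: DF=(1 − 844/38479·(0.997300+0.991700+0.943300))/(1+844/38479) = 2289/2500 ≈ 0.915600
step 5 [5y] zero: DF = P = 87/100 ≈ 0.870000
step 6 [6y] swap r/1=1538/55641: DF=(1 − 1538/55641·(0.997300+0.991700+0.943300+0.915600+0.870000))/(1+1538/55641) = 4231/5000 ≈ 0.846200
step 7 [7y] swap r/1=1762/63879: DF=(1 − 1762/63879·(0.997300+0.991700+0.943300+0.915600+0.870000+0.846200))/(1+1762/63879) = 4119/5000 ≈ 0.823800
step 8 [8y] zero: DF = P = 3889/5000 ≈ 0.777800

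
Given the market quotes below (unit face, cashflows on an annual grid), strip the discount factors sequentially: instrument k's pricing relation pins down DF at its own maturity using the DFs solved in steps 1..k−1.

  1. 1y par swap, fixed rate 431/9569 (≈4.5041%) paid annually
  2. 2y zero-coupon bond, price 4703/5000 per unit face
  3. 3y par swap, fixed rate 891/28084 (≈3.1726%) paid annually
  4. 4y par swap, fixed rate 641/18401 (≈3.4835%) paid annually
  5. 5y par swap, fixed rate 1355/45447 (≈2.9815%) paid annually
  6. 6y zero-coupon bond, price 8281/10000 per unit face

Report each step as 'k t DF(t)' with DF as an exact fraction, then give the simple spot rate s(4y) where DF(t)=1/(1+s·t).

step 1 [1y] swap r/1=431/9569: DF=(1 − 431/9569·(0))/(1+431/9569) = 9569/10000 ≈ 0.956900
step 2 [2y] zero: DF = P = 4703/5000 ≈ 0.940600
step 3 [3y] swap r/1=891/28084: DF=(1 − 891/28084·(0.956900+0.940600))/(1+891/28084) = 9109/10000 ≈ 0.910900
step 4 [4y] swap r/1=641/18401: DF=(1 − 641/18401·(0.956900+0.940600+0.910900))/(1+641/18401) = 4359/5000 ≈ 0.871800
step 5 [5y] swap r/1=1355/45447: DF=(1 − 1355/45447·(0.956900+0.940600+0.910900+0.871800))/(1+1355/45447) = 1729/2000 ≈ 0.864500
step 6 [6y] zero: DF = P = 8281/10000 ≈ 0.828100

1 1 9569/10000
2 2 4703/5000
3 3 9109/10000
4 4 4359/5000
5 5 1729/2000
6 6 8281/10000
s(4y) = (1/(4359/5000) − 1)/(4) = 641/17436 ≈ 3.6763%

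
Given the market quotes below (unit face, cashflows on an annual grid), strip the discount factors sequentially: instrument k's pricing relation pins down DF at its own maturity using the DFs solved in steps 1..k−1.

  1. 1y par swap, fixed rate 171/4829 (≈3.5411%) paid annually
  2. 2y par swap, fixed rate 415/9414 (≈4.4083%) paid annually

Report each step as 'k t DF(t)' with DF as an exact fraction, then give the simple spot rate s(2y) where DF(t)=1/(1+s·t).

1 1 4829/5000
2 2 917/1000
s(2y) = (1/(917/1000) − 1)/(2) = 83/1834 ≈ 4.5256%

step 1 [1y] swap r/1=171/4829: DF=(1 − 171/4829·(0))/(1+171/4829) = 4829/5000 ≈ 0.965800
step 2 [2y] swap r/1=415/9414: DF=(1 − 415/9414·(0.965800))/(1+415/9414) = 917/1000 ≈ 0.917000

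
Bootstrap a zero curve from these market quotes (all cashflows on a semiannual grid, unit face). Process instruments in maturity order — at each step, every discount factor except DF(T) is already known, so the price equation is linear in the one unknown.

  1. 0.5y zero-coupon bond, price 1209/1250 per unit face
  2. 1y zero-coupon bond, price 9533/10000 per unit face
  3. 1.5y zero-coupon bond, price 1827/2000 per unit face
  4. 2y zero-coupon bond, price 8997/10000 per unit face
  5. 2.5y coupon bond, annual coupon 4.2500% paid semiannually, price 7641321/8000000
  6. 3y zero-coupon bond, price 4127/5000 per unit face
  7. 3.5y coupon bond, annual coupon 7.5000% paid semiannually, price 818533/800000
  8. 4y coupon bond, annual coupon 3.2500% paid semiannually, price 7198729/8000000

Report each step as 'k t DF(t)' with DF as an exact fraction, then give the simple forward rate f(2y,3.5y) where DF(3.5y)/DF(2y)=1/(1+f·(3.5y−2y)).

step 1 [0.5y] zero: DF = P = 1209/1250 ≈ 0.967200
step 2 [1y] zero: DF = P = 9533/10000 ≈ 0.953300
step 3 [1.5y] zero: DF = P = 1827/2000 ≈ 0.913500
step 4 [2y] zero: DF = P = 8997/10000 ≈ 0.899700
step 5 [2.5y] bond c/2=17/800: DF=(7641321/8000000 − 17/800·(0.967200+0.953300+0.913500+0.899700))/(1+17/800) = 536/625 ≈ 0.857600
step 6 [3y] zero: DF = P = 4127/5000 ≈ 0.825400
step 7 [3.5y] bond c/2=3/80: DF=(818533/800000 − 3/80·(0.967200+0.953300+0.913500+0.899700+0.857600+0.825400))/(1+3/80) = 494/625 ≈ 0.790400
step 8 [4y] bond c/2=13/800: DF=(7198729/8000000 − 13/800·(0.967200+0.953300+0.913500+0.899700+0.857600+0.825400+0.790400))/(1+13/800) = 3931/5000 ≈ 0.786200

1 1/2 1209/1250
2 1 9533/10000
3 3/2 1827/2000
4 2 8997/10000
5 5/2 536/625
6 3 4127/5000
7 7/2 494/625
8 4 3931/5000
f(2y,3.5y) = ((8997/10000)/(494/625) − 1)/(3/2) = 1093/11856 ≈ 9.2190%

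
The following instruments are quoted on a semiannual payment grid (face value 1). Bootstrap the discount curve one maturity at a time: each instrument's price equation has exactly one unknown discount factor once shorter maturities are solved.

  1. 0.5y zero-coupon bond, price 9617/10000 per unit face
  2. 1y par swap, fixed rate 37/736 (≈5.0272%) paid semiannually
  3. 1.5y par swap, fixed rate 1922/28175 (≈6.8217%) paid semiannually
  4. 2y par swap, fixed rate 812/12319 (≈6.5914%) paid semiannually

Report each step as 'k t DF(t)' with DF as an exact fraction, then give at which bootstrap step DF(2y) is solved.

1 1/2 9617/10000
2 1 9519/10000
3 3/2 9039/10000
4 2 4391/5000
DF(2y) is solved at step 4

step 1 [0.5y] zero: DF = P = 9617/10000 ≈ 0.961700
step 2 [1y] swap r/2=37/1472: DF=(1 − 37/1472·(0.961700))/(1+37/1472) = 9519/10000 ≈ 0.951900
step 3 [1.5y] swap r/2=961/28175: DF=(1 − 961/28175·(0.961700+0.951900))/(1+961/28175) = 9039/10000 ≈ 0.903900
step 4 [2y] swap r/2=406/12319: DF=(1 − 406/12319·(0.961700+0.951900+0.903900))/(1+406/12319) = 4391/5000 ≈ 0.878200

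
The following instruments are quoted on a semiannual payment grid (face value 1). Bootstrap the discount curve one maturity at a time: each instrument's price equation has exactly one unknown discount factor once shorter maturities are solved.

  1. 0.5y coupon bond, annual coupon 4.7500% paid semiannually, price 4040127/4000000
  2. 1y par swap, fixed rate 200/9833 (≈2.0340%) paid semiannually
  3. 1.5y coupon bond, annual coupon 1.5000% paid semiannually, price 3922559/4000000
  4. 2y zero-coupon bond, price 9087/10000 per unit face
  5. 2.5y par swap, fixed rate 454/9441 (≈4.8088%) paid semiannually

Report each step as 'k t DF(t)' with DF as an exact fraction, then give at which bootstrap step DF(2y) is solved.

1 1/2 4933/5000
2 1 49/50
3 3/2 9587/10000
4 2 9087/10000
5 5/2 1773/2000
DF(2y) is solved at step 4

step 1 [0.5y] bond c/2=19/800: DF=(4040127/4000000 − 19/800·(0))/(1+19/800) = 4933/5000 ≈ 0.986600
step 2 [1y] swap r/2=100/9833: DF=(1 − 100/9833·(0.986600))/(1+100/9833) = 49/50 ≈ 0.980000
step 3 [1.5y] bond c/2=3/400: DF=(3922559/4000000 − 3/400·(0.986600+0.980000))/(1+3/400) = 9587/10000 ≈ 0.958700
step 4 [2y] zero: DF = P = 9087/10000 ≈ 0.908700
step 5 [2.5y] swap r/2=227/9441: DF=(1 − 227/9441·(0.986600+0.980000+0.958700+0.908700))/(1+227/9441) = 1773/2000 ≈ 0.886500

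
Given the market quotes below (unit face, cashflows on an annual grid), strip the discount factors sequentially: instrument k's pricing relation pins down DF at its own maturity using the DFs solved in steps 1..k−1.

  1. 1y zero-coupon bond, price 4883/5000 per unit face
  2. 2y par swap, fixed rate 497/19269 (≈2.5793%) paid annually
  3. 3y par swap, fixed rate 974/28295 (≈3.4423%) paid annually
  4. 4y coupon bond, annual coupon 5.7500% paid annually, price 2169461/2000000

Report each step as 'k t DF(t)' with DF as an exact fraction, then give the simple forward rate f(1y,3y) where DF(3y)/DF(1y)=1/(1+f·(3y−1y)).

1 1 4883/5000
2 2 9503/10000
3 3 4513/5000
4 4 8719/10000
f(1y,3y) = ((4883/5000)/(4513/5000) − 1)/(2) = 185/4513 ≈ 4.0993%

step 1 [1y] zero: DF = P = 4883/5000 ≈ 0.976600
step 2 [2y] swap r/1=497/19269: DF=(1 − 497/19269·(0.976600))/(1+497/19269) = 9503/10000 ≈ 0.950300
step 3 [3y] swap r/1=974/28295: DF=(1 − 974/28295·(0.976600+0.950300))/(1+974/28295) = 4513/5000 ≈ 0.902600
step 4 [4y] bond c/1=23/400: DF=(2169461/2000000 − 23/400·(0.976600+0.950300+0.902600))/(1+23/400) = 8719/10000 ≈ 0.871900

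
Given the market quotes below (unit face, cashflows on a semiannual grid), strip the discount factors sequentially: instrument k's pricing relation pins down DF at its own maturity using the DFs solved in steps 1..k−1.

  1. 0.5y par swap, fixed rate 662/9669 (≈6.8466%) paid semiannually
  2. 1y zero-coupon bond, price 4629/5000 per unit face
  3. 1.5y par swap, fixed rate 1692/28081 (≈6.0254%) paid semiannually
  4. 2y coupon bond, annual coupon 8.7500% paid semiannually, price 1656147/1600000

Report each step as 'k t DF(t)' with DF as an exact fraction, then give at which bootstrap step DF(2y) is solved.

step 1 [0.5y] swap r/2=331/9669: DF=(1 − 331/9669·(0))/(1+331/9669) = 9669/10000 ≈ 0.966900
step 2 [1y] zero: DF = P = 4629/5000 ≈ 0.925800
step 3 [1.5y] swap r/2=846/28081: DF=(1 − 846/28081·(0.966900+0.925800))/(1+846/28081) = 4577/5000 ≈ 0.915400
step 4 [2y] bond c/2=7/160: DF=(1656147/1600000 − 7/160·(0.966900+0.925800+0.915400))/(1+7/160) = 437/500 ≈ 0.874000

1 1/2 9669/10000
2 1 4629/5000
3 3/2 4577/5000
4 2 437/500
DF(2y) is solved at step 4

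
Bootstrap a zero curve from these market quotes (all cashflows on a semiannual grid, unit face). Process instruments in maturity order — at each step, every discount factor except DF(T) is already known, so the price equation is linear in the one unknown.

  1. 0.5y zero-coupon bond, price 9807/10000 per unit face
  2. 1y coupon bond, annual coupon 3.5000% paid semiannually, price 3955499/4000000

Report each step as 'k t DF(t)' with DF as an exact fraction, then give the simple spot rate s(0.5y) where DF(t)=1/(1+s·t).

1 1/2 9807/10000
2 1 191/200
s(0.5y) = (1/(9807/10000) − 1)/(1/2) = 386/9807 ≈ 3.9360%

step 1 [0.5y] zero: DF = P = 9807/10000 ≈ 0.980700
step 2 [1y] bond c/2=7/400: DF=(3955499/4000000 − 7/400·(0.980700))/(1+7/400) = 191/200 ≈ 0.955000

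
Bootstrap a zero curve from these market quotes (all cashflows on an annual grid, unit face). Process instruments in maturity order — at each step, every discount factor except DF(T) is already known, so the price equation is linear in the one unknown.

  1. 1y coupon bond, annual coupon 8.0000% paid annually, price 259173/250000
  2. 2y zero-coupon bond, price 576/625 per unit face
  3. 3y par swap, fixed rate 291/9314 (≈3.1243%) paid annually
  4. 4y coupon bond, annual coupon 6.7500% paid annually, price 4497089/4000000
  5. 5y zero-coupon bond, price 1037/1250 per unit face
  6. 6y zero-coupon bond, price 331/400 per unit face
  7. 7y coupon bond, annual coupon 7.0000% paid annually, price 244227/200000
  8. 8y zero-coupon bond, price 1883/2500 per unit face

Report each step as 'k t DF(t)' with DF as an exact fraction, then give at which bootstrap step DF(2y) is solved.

1 1 9599/10000
2 2 576/625
3 3 9127/10000
4 4 1753/2000
5 5 1037/1250
6 6 331/400
7 7 7927/10000
8 8 1883/2500
DF(2y) is solved at step 2

step 1 [1y] bond c/1=2/25: DF=(259173/250000 − 2/25·(0))/(1+2/25) = 9599/10000 ≈ 0.959900
step 2 [2y] zero: DF = P = 576/625 ≈ 0.921600
step 3 [3y] swap r/1=291/9314: DF=(1 − 291/9314·(0.959900+0.921600))/(1+291/9314) = 9127/10000 ≈ 0.912700
step 4 [4y] bond c/1=27/400: DF=(4497089/4000000 − 27/400·(0.959900+0.921600+0.912700))/(1+27/400) = 1753/2000 ≈ 0.876500
step 5 [5y] zero: DF = P = 1037/1250 ≈ 0.829600
step 6 [6y] zero: DF = P = 331/400 ≈ 0.827500
step 7 [7y] bond c/1=7/100: DF=(244227/200000 − 7/100·(0.959900+0.921600+0.912700+0.876500+0.829600+0.827500))/(1+7/100) = 7927/10000 ≈ 0.792700
step 8 [8y] zero: DF = P = 1883/2500 ≈ 0.753200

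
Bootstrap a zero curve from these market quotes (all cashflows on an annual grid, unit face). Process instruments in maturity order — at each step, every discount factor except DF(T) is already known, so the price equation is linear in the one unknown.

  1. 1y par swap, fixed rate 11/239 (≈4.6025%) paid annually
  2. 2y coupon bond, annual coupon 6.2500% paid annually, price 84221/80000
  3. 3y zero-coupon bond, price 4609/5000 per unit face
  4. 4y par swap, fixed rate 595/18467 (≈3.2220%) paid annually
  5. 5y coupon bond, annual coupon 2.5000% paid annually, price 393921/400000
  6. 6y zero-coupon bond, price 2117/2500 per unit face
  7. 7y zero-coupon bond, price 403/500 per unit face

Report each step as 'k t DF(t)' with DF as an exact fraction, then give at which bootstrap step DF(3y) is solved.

step 1 [1y] swap r/1=11/239: DF=(1 − 11/239·(0))/(1+11/239) = 239/250 ≈ 0.956000
step 2 [2y] bond c/1=1/16: DF=(84221/80000 − 1/16·(0.956000))/(1+1/16) = 4673/5000 ≈ 0.934600
step 3 [3y] zero: DF = P = 4609/5000 ≈ 0.921800
step 4 [4y] swap r/1=595/18467: DF=(1 − 595/18467·(0.956000+0.934600+0.921800))/(1+595/18467) = 881/1000 ≈ 0.881000
step 5 [5y] bond c/1=1/40: DF=(393921/400000 − 1/40·(0.956000+0.934600+0.921800+0.881000))/(1+1/40) = 8707/10000 ≈ 0.870700
step 6 [6y] zero: DF = P = 2117/2500 ≈ 0.846800
step 7 [7y] zero: DF = P = 403/500 ≈ 0.806000

1 1 239/250
2 2 4673/5000
3 3 4609/5000
4 4 881/1000
5 5 8707/10000
6 6 2117/2500
7 7 403/500
DF(3y) is solved at step 3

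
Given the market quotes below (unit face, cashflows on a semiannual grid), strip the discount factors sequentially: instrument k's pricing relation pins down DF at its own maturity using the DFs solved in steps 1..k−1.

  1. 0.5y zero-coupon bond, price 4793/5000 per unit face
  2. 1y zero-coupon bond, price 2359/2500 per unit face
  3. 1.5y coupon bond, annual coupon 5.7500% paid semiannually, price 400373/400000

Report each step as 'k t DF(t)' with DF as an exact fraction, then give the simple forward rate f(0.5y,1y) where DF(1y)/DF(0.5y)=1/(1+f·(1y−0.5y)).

1 1/2 4793/5000
2 1 2359/2500
3 3/2 4599/5000
f(0.5y,1y) = ((4793/5000)/(2359/2500) − 1)/(1/2) = 75/2359 ≈ 3.1793%

step 1 [0.5y] zero: DF = P = 4793/5000 ≈ 0.958600
step 2 [1y] zero: DF = P = 2359/2500 ≈ 0.943600
step 3 [1.5y] bond c/2=23/800: DF=(400373/400000 − 23/800·(0.958600+0.943600))/(1+23/800) = 4599/5000 ≈ 0.919800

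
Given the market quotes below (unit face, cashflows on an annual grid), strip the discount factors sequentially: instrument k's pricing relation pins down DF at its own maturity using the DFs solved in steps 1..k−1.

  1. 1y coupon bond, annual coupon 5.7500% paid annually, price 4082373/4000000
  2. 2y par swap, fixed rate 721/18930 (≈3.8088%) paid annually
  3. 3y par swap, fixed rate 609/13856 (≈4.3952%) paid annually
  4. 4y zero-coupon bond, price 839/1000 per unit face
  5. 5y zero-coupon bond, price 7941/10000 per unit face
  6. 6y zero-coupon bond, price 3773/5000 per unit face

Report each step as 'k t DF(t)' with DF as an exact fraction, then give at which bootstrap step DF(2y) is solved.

1 1 9651/10000
2 2 9279/10000
3 3 4391/5000
4 4 839/1000
5 5 7941/10000
6 6 3773/5000
DF(2y) is solved at step 2

step 1 [1y] bond c/1=23/400: DF=(4082373/4000000 − 23/400·(0))/(1+23/400) = 9651/10000 ≈ 0.965100
step 2 [2y] swap r/1=721/18930: DF=(1 − 721/18930·(0.965100))/(1+721/18930) = 9279/10000 ≈ 0.927900
step 3 [3y] swap r/1=609/13856: DF=(1 − 609/13856·(0.965100+0.927900))/(1+609/13856) = 4391/5000 ≈ 0.878200
step 4 [4y] zero: DF = P = 839/1000 ≈ 0.839000
step 5 [5y] zero: DF = P = 7941/10000 ≈ 0.794100
step 6 [6y] zero: DF = P = 3773/5000 ≈ 0.754600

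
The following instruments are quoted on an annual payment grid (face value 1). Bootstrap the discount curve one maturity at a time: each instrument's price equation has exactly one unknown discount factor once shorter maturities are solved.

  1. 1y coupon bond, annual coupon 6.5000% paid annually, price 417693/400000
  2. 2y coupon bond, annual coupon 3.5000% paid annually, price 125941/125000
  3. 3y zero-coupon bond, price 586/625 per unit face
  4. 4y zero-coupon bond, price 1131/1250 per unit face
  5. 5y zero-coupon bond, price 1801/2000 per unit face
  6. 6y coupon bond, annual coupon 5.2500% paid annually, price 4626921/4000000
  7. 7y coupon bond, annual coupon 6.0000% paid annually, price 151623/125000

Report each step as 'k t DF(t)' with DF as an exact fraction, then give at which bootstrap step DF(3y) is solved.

1 1 1961/2000
2 2 9403/10000
3 3 586/625
4 4 1131/1250
5 5 1801/2000
6 6 1083/1250
7 7 8313/10000
DF(3y) is solved at step 3

step 1 [1y] bond c/1=13/200: DF=(417693/400000 − 13/200·(0))/(1+13/200) = 1961/2000 ≈ 0.980500
step 2 [2y] bond c/1=7/200: DF=(125941/125000 − 7/200·(0.980500))/(1+7/200) = 9403/10000 ≈ 0.940300
step 3 [3y] zero: DF = P = 586/625 ≈ 0.937600
step 4 [4y] zero: DF = P = 1131/1250 ≈ 0.904800
step 5 [5y] zero: DF = P = 1801/2000 ≈ 0.900500
step 6 [6y] bond c/1=21/400: DF=(4626921/4000000 − 21/400·(0.980500+0.940300+0.937600+0.904800+0.900500))/(1+21/400) = 1083/1250 ≈ 0.866400
step 7 [7y] bond c/1=3/50: DF=(151623/125000 − 3/50·(0.980500+0.940300+0.937600+0.904800+0.900500+0.866400))/(1+3/50) = 8313/10000 ≈ 0.831300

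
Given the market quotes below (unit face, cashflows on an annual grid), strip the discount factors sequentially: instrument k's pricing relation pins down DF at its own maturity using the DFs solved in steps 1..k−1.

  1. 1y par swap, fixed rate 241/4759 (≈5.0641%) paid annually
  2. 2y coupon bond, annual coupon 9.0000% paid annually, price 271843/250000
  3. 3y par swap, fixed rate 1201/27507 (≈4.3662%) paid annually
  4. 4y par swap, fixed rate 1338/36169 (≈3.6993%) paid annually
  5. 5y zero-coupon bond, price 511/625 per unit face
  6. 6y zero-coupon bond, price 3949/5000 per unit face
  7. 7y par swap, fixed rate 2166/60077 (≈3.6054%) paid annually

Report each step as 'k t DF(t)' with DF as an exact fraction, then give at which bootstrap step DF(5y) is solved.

1 1 4759/5000
2 2 919/1000
3 3 8799/10000
4 4 4331/5000
5 5 511/625
6 6 3949/5000
7 7 3917/5000
DF(5y) is solved at step 5

step 1 [1y] swap r/1=241/4759: DF=(1 − 241/4759·(0))/(1+241/4759) = 4759/5000 ≈ 0.951800
step 2 [2y] bond c/1=9/100: DF=(271843/250000 − 9/100·(0.951800))/(1+9/100) = 919/1000 ≈ 0.919000
step 3 [3y] swap r/1=1201/27507: DF=(1 − 1201/27507·(0.951800+0.919000))/(1+1201/27507) = 8799/10000 ≈ 0.879900
step 4 [4y] swap r/1=1338/36169: DF=(1 − 1338/36169·(0.951800+0.919000+0.879900))/(1+1338/36169) = 4331/5000 ≈ 0.866200
step 5 [5y] zero: DF = P = 511/625 ≈ 0.817600
step 6 [6y] zero: DF = P = 3949/5000 ≈ 0.789800
step 7 [7y] swap r/1=2166/60077: DF=(1 − 2166/60077·(0.951800+0.919000+0.879900+0.866200+0.817600+0.789800))/(1+2166/60077) = 3917/5000 ≈ 0.783400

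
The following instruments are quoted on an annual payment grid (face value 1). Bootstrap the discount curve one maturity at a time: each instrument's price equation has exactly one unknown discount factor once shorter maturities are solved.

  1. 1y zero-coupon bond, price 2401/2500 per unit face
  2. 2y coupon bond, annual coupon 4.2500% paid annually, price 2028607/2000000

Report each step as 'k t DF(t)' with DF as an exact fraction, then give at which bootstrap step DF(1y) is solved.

1 1 2401/2500
2 2 4669/5000
DF(1y) is solved at step 1

step 1 [1y] zero: DF = P = 2401/2500 ≈ 0.960400
step 2 [2y] bond c/1=17/400: DF=(2028607/2000000 − 17/400·(0.960400))/(1+17/400) = 4669/5000 ≈ 0.933800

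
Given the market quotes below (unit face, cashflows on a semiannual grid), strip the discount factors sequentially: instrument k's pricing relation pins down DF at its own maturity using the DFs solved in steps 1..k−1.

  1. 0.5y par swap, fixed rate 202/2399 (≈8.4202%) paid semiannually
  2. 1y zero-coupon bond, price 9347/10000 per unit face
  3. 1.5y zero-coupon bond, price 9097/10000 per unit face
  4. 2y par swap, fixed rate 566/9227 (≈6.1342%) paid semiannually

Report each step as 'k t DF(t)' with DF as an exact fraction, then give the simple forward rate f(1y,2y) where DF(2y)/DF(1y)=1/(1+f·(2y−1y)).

step 1 [0.5y] swap r/2=101/2399: DF=(1 − 101/2399·(0))/(1+101/2399) = 2399/2500 ≈ 0.959600
step 2 [1y] zero: DF = P = 9347/10000 ≈ 0.934700
step 3 [1.5y] zero: DF = P = 9097/10000 ≈ 0.909700
step 4 [2y] swap r/2=283/9227: DF=(1 − 283/9227·(0.959600+0.934700+0.909700))/(1+283/9227) = 2217/2500 ≈ 0.886800

1 1/2 2399/2500
2 1 9347/10000
3 3/2 9097/10000
4 2 2217/2500
f(1y,2y) = ((9347/10000)/(2217/2500) − 1)/(1) = 479/8868 ≈ 5.4014%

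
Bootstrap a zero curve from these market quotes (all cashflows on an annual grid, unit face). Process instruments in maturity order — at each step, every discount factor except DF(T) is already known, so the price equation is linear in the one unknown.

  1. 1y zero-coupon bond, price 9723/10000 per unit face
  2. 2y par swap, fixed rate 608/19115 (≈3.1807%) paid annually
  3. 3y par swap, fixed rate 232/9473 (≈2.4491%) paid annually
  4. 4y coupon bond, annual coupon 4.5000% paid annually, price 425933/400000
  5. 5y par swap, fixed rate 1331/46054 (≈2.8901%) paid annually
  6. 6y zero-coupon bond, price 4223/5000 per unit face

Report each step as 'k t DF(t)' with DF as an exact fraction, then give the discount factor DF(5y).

1 1 9723/10000
2 2 587/625
3 3 1163/1250
4 4 4483/5000
5 5 8669/10000
6 6 4223/5000
DF(5y) = 8669/10000 ≈ 0.866900

step 1 [1y] zero: DF = P = 9723/10000 ≈ 0.972300
step 2 [2y] swap r/1=608/19115: DF=(1 − 608/19115·(0.972300))/(1+608/19115) = 587/625 ≈ 0.939200
step 3 [3y] swap r/1=232/9473: DF=(1 − 232/9473·(0.972300+0.939200))/(1+232/9473) = 1163/1250 ≈ 0.930400
step 4 [4y] bond c/1=9/200: DF=(425933/400000 − 9/200·(0.972300+0.939200+0.930400))/(1+9/200) = 4483/5000 ≈ 0.896600
step 5 [5y] swap r/1=1331/46054: DF=(1 − 1331/46054·(0.972300+0.939200+0.930400+0.896600))/(1+1331/46054) = 8669/10000 ≈ 0.866900
step 6 [6y] zero: DF = P = 4223/5000 ≈ 0.844600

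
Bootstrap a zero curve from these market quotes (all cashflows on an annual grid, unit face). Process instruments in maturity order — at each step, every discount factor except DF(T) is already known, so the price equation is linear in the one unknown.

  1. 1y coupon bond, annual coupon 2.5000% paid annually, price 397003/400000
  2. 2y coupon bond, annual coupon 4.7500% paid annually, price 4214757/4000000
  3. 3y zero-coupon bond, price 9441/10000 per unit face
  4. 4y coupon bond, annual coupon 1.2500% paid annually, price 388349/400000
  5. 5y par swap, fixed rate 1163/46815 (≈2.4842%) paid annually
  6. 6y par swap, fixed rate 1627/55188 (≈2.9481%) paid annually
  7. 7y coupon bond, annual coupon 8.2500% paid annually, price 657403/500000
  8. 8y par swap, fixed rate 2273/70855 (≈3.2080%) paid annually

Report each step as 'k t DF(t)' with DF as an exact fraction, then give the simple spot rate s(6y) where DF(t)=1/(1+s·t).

1 1 9683/10000
2 2 481/500
3 3 9441/10000
4 4 4617/5000
5 5 8837/10000
6 6 8373/10000
7 7 397/500
8 8 7727/10000
s(6y) = (1/(8373/10000) − 1)/(6) = 1627/50238 ≈ 3.2386%

step 1 [1y] bond c/1=1/40: DF=(397003/400000 − 1/40·(0))/(1+1/40) = 9683/10000 ≈ 0.968300
step 2 [2y] bond c/1=19/400: DF=(4214757/4000000 − 19/400·(0.968300))/(1+19/400) = 481/500 ≈ 0.962000
step 3 [3y] zero: DF = P = 9441/10000 ≈ 0.944100
step 4 [4y] bond c/1=1/80: DF=(388349/400000 − 1/80·(0.968300+0.962000+0.944100))/(1+1/80) = 4617/5000 ≈ 0.923400
step 5 [5y] swap r/1=1163/46815: DF=(1 − 1163/46815·(0.968300+0.962000+0.944100+0.923400))/(1+1163/46815) = 8837/10000 ≈ 0.883700
step 6 [6y] swap r/1=1627/55188: DF=(1 − 1627/55188·(0.968300+0.962000+0.944100+0.923400+0.883700))/(1+1627/55188) = 8373/10000 ≈ 0.837300
step 7 [7y] bond c/1=33/400: DF=(657403/500000 − 33/400·(0.968300+0.962000+0.944100+0.923400+0.883700+0.837300))/(1+33/400) = 397/500 ≈ 0.794000
step 8 [8y] swap r/1=2273/70855: DF=(1 − 2273/70855·(0.968300+0.962000+0.944100+0.923400+0.883700+0.837300+0.794000))/(1+2273/70855) = 7727/10000 ≈ 0.772700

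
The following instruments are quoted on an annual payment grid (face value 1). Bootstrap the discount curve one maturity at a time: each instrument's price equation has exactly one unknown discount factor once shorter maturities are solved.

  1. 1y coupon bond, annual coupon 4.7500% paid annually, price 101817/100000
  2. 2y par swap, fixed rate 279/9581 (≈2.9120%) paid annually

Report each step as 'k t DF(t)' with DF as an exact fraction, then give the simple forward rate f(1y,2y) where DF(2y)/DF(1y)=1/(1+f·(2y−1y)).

step 1 [1y] bond c/1=19/400: DF=(101817/100000 − 19/400·(0))/(1+19/400) = 243/250 ≈ 0.972000
step 2 [2y] swap r/1=279/9581: DF=(1 − 279/9581·(0.972000))/(1+279/9581) = 4721/5000 ≈ 0.944200

1 1 243/250
2 2 4721/5000
f(1y,2y) = ((243/250)/(4721/5000) − 1)/(1) = 139/4721 ≈ 2.9443%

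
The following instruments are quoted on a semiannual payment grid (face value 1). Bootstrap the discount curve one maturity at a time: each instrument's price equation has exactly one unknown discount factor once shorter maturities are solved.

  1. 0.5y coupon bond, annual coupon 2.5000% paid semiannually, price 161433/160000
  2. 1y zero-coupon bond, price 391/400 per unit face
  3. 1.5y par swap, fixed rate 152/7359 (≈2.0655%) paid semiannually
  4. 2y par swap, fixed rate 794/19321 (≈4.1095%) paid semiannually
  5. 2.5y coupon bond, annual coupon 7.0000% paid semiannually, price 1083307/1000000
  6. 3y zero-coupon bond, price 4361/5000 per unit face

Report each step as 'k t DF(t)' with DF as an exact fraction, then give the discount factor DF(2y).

1 1/2 1993/2000
2 1 391/400
3 3/2 606/625
4 2 4603/5000
5 5/2 229/250
6 3 4361/5000
DF(2y) = 4603/5000 ≈ 0.920600

step 1 [0.5y] bond c/2=1/80: DF=(161433/160000 − 1/80·(0))/(1+1/80) = 1993/2000 ≈ 0.996500
step 2 [1y] zero: DF = P = 391/400 ≈ 0.977500
step 3 [1.5y] swap r/2=76/7359: DF=(1 − 76/7359·(0.996500+0.977500))/(1+76/7359) = 606/625 ≈ 0.969600
step 4 [2y] swap r/2=397/19321: DF=(1 − 397/19321·(0.996500+0.977500+0.969600))/(1+397/19321) = 4603/5000 ≈ 0.920600
step 5 [2.5y] bond c/2=7/200: DF=(1083307/1000000 − 7/200·(0.996500+0.977500+0.969600+0.920600))/(1+7/200) = 229/250 ≈ 0.916000
step 6 [3y] zero: DF = P = 4361/5000 ≈ 0.872200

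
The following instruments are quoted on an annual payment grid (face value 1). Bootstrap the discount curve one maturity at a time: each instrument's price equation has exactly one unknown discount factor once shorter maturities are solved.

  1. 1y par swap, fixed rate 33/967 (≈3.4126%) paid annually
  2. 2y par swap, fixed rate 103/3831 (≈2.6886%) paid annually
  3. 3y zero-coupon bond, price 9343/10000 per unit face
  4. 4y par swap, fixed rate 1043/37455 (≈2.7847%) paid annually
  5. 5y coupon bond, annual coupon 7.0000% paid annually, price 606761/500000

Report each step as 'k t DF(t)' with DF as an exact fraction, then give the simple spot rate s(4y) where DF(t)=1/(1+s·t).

step 1 [1y] swap r/1=33/967: DF=(1 − 33/967·(0))/(1+33/967) = 967/1000 ≈ 0.967000
step 2 [2y] swap r/1=103/3831: DF=(1 − 103/3831·(0.967000))/(1+103/3831) = 1897/2000 ≈ 0.948500
step 3 [3y] zero: DF = P = 9343/10000 ≈ 0.934300
step 4 [4y] swap r/1=1043/37455: DF=(1 − 1043/37455·(0.967000+0.948500+0.934300))/(1+1043/37455) = 8957/10000 ≈ 0.895700
step 5 [5y] bond c/1=7/100: DF=(606761/500000 − 7/100·(0.967000+0.948500+0.934300+0.895700))/(1+7/100) = 8891/10000 ≈ 0.889100

1 1 967/1000
2 2 1897/2000
3 3 9343/10000
4 4 8957/10000
5 5 8891/10000
s(4y) = (1/(8957/10000) − 1)/(4) = 1043/35828 ≈ 2.9111%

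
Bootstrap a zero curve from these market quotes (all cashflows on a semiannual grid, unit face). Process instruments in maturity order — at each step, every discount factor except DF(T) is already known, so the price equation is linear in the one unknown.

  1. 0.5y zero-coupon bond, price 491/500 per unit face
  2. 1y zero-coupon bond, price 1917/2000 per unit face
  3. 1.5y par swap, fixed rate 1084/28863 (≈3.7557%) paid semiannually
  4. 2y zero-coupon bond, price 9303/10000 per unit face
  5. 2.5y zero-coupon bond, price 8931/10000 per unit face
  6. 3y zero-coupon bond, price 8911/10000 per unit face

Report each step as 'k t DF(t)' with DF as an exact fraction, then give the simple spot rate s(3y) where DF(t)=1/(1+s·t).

1 1/2 491/500
2 1 1917/2000
3 3/2 4729/5000
4 2 9303/10000
5 5/2 8931/10000
6 3 8911/10000
s(3y) = (1/(8911/10000) − 1)/(3) = 363/8911 ≈ 4.0736%

step 1 [0.5y] zero: DF = P = 491/500 ≈ 0.982000
step 2 [1y] zero: DF = P = 1917/2000 ≈ 0.958500
step 3 [1.5y] swap r/2=542/28863: DF=(1 − 542/28863·(0.982000+0.958500))/(1+542/28863) = 4729/5000 ≈ 0.945800
step 4 [2y] zero: DF = P = 9303/10000 ≈ 0.930300
step 5 [2.5y] zero: DF = P = 8931/10000 ≈ 0.893100
step 6 [3y] zero: DF = P = 8911/10000 ≈ 0.891100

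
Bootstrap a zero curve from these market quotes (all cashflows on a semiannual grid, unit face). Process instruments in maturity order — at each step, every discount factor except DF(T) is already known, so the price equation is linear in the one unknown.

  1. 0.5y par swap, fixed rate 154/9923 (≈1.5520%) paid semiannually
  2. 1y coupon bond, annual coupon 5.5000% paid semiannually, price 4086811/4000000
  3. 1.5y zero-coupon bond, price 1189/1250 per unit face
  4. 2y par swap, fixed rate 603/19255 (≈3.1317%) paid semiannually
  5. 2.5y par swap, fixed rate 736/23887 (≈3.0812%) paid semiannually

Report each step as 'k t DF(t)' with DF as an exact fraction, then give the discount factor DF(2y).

1 1/2 9923/10000
2 1 4839/5000
3 3/2 1189/1250
4 2 9397/10000
5 5/2 579/625
DF(2y) = 9397/10000 ≈ 0.939700

step 1 [0.5y] swap r/2=77/9923: DF=(1 − 77/9923·(0))/(1+77/9923) = 9923/10000 ≈ 0.992300
step 2 [1y] bond c/2=11/400: DF=(4086811/4000000 − 11/400·(0.992300))/(1+11/400) = 4839/5000 ≈ 0.967800
step 3 [1.5y] zero: DF = P = 1189/1250 ≈ 0.951200
step 4 [2y] swap r/2=603/38510: DF=(1 − 603/38510·(0.992300+0.967800+0.951200))/(1+603/38510) = 9397/10000 ≈ 0.939700
step 5 [2.5y] swap r/2=368/23887: DF=(1 − 368/23887·(0.992300+0.967800+0.951200+0.939700))/(1+368/23887) = 579/625 ≈ 0.926400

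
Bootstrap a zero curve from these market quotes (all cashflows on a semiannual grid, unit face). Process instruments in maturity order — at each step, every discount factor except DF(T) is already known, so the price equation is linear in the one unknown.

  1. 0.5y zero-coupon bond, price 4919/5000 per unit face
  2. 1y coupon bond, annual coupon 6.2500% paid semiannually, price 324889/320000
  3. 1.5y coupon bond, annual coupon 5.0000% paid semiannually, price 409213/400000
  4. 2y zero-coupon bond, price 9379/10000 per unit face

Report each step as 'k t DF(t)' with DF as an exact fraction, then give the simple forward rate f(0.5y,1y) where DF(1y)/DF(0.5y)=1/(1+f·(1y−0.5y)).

1 1/2 4919/5000
2 1 9547/10000
3 3/2 2377/2500
4 2 9379/10000
f(0.5y,1y) = ((4919/5000)/(9547/10000) − 1)/(1/2) = 582/9547 ≈ 6.0962%

step 1 [0.5y] zero: DF = P = 4919/5000 ≈ 0.983800
step 2 [1y] bond c/2=1/32: DF=(324889/320000 − 1/32·(0.983800))/(1+1/32) = 9547/10000 ≈ 0.954700
step 3 [1.5y] bond c/2=1/40: DF=(409213/400000 − 1/40·(0.983800+0.954700))/(1+1/40) = 2377/2500 ≈ 0.950800
step 4 [2y] zero: DF = P = 9379/10000 ≈ 0.937900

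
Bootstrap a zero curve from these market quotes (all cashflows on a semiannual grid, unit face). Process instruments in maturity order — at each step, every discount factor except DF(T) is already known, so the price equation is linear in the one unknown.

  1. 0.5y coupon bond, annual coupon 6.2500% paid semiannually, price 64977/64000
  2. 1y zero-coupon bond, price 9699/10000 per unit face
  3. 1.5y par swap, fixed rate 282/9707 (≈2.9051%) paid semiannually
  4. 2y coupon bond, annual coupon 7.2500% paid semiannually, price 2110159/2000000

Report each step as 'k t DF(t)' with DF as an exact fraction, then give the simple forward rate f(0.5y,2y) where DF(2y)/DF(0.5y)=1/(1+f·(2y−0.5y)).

step 1 [0.5y] bond c/2=1/32: DF=(64977/64000 − 1/32·(0))/(1+1/32) = 1969/2000 ≈ 0.984500
step 2 [1y] zero: DF = P = 9699/10000 ≈ 0.969900
step 3 [1.5y] swap r/2=141/9707: DF=(1 − 141/9707·(0.984500+0.969900))/(1+141/9707) = 9577/10000 ≈ 0.957700
step 4 [2y] bond c/2=29/800: DF=(2110159/2000000 − 29/800·(0.984500+0.969900+0.957700))/(1+29/800) = 9163/10000 ≈ 0.916300

1 1/2 1969/2000
2 1 9699/10000
3 3/2 9577/10000
4 2 9163/10000
f(0.5y,2y) = ((1969/2000)/(9163/10000) − 1)/(3/2) = 124/2499 ≈ 4.9620%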